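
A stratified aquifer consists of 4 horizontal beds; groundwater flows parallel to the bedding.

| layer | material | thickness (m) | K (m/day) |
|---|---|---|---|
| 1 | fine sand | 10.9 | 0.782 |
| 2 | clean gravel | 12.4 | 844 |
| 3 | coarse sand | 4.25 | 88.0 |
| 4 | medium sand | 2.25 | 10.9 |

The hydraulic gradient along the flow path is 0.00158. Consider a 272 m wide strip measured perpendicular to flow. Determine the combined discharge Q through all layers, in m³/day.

Flow is parallel to layering, so each bed carries its own Darcy discharge and the transmissivities add.
Σ(K_i·b_i) = 0.782×10.9 + 844×12.4 + 88.0×4.25 + 10.9×2.25 = 10873 m²/day.
Hydraulic gradient i = 0.00158.
Q = Σ(K_i·b_i) · W · i = 10873 × 272 × 0.001580 = 4673 m³/day.

4670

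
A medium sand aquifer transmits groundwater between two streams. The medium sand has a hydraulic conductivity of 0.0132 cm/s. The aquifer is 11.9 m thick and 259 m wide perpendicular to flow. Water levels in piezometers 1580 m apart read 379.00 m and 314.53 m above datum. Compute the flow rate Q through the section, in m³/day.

Convert K: 0.0132 cm/s × 864 = 11.40 m/day.
Cross-sectional area A = 259 × 11.9 = 3082 m².
Hydraulic gradient i = (379.00 − 314.53) / 1580 = 64.47 / 1580 = 0.04080.
Darcy's law: Q = K · A · i = 11.40 × 3082 × 0.04080 = 1434 m³/day.

1430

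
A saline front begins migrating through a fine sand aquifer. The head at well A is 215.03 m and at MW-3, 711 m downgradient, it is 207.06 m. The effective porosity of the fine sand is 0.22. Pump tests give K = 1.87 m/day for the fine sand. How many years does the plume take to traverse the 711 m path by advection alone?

20.4

Hydraulic gradient i = (215.03 − 207.06) / 711 = 7.97 / 711 = 0.01121.
Darcy flux q = K · i = 1.870 × 0.01121 = 0.02096 m/day.
Seepage velocity v = q / n_e = 0.02096 / 0.22 = 0.09528 m/day.
Travel time t = L / v = 711 / 0.09528 = 7462 days = 20.43 years.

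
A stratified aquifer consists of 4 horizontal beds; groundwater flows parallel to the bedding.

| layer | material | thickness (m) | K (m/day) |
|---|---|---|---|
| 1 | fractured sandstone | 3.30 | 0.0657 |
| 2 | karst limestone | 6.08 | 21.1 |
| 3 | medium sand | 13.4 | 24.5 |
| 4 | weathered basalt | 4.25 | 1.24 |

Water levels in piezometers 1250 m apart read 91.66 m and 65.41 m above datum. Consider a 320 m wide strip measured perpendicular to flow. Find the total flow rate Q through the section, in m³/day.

3110

Flow is parallel to layering, so each bed carries its own Darcy discharge and the transmissivities add.
Σ(K_i·b_i) = 0.0657×3.30 + 21.1×6.08 + 24.5×13.4 + 1.24×4.25 = 462.1 m²/day.
Hydraulic gradient i = (91.66 − 65.41) / 1250 = 26.25 / 1250 = 0.02100.
Q = Σ(K_i·b_i) · W · i = 462.1 × 320 × 0.02100 = 3105 m³/day.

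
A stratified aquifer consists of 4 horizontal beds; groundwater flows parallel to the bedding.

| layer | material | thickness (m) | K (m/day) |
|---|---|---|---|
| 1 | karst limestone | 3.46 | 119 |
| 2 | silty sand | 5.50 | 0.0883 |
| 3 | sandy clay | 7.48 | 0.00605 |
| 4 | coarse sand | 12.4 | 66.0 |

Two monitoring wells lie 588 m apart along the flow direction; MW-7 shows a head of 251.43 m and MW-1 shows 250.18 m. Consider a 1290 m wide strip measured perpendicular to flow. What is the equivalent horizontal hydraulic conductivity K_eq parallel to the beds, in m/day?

42.7

Flow is parallel to layering, so each bed carries its own Darcy discharge and the transmissivities add.
Σ(K_i·b_i) = 119×3.46 + 0.0883×5.50 + 0.00605×7.48 + 66.0×12.4 = 1231 m²/day.
Total thickness b = 28.84 m, so K_eq = Σ(K_i·b_i)/b = 42.67 m/day.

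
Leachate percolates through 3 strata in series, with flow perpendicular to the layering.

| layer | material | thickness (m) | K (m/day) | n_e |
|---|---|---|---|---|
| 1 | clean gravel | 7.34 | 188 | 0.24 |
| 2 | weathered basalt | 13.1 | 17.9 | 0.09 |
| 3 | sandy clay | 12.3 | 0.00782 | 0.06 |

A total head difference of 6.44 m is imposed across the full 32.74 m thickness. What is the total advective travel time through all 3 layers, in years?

2.46

With flow normal to the layers, continuity requires the same specific discharge q through every layer.
Σ(b_i/K_i) = 7.34/188 + 13.1/17.9 + 12.3/0.00782 = 1574 d.
q = Δh / Σ(b_i/K_i) = 6.44 / 1574 = 0.004092 m/day.
In each layer the seepage velocity is v_i = q/n_i, so the layer transit time is t_i = b_i·n_i / q:
  layer 1 (clean gravel): t_1 = 7.34 × 0.24 / 0.004092 = 430.5 d
  layer 2 (weathered basalt): t_2 = 13.1 × 0.09 / 0.004092 = 288.1 d
  layer 3 (sandy clay): t_3 = 12.3 × 0.06 / 0.004092 = 180.3 d
Total t = Σ t_i = 898.9 days = 2.461 years.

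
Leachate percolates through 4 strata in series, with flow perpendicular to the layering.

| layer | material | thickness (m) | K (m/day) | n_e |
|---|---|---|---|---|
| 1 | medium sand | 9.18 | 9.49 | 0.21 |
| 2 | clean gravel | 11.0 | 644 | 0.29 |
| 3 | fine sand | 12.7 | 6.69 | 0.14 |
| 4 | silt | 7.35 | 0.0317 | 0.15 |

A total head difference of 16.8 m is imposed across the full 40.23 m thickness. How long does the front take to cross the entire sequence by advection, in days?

With flow normal to the layers, continuity requires the same specific discharge q through every layer.
Σ(b_i/K_i) = 9.18/9.49 + 11.0/644 + 12.7/6.69 + 7.35/0.0317 = 234.7 d.
q = Δh / Σ(b_i/K_i) = 16.8 / 234.7 = 0.07157 m/day.
In each layer the seepage velocity is v_i = q/n_i, so the layer transit time is t_i = b_i·n_i / q:
  layer 1 (medium sand): t_1 = 9.18 × 0.21 / 0.07157 = 26.94 d
  layer 2 (clean gravel): t_2 = 11.0 × 0.29 / 0.07157 = 44.57 d
  layer 3 (fine sand): t_3 = 12.7 × 0.14 / 0.07157 = 24.84 d
  layer 4 (silt): t_4 = 7.35 × 0.15 / 0.07157 = 15.41 d
Total t = Σ t_i = 111.8 days.

112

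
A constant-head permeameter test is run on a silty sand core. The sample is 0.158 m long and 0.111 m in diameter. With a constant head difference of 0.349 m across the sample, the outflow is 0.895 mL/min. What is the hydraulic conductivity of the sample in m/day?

0.0603

Cross-sectional area A = π·(d/2)² = π × (0.111/2)² = 0.009677 m².
Convert discharge: 0.895 mL/min = 1.492e-08 m³/s.
Darcy's law rearranged: K = Q·L / (A·Δh) = 1.492e-08 × 0.158 / (0.009677 × 0.349) = 6.979e-07 m/s = 0.06030 m/day.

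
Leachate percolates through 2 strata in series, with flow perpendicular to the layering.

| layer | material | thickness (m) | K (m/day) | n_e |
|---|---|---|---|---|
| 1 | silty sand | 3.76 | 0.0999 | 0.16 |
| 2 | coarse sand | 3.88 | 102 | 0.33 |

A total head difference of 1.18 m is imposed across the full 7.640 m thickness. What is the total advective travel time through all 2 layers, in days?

With flow normal to the layers, continuity requires the same specific discharge q through every layer.
Σ(b_i/K_i) = 3.76/0.0999 + 3.88/102 = 37.68 d.
q = Δh / Σ(b_i/K_i) = 1.18 / 37.68 = 0.03132 m/day.
In each layer the seepage velocity is v_i = q/n_i, so the layer transit time is t_i = b_i·n_i / q:
  layer 1 (silty sand): t_1 = 3.76 × 0.16 / 0.03132 = 19.21 d
  layer 2 (coarse sand): t_2 = 3.88 × 0.33 / 0.03132 = 40.88 d
Total t = Σ t_i = 60.09 days.

60.1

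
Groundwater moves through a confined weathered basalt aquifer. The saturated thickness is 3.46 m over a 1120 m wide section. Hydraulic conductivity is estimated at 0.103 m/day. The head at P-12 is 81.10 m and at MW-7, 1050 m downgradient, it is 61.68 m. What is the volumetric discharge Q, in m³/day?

7.38

Cross-sectional area A = 1120 × 3.46 = 3875 m².
Hydraulic gradient i = (81.10 − 61.68) / 1050 = 19.42 / 1050 = 0.01850.
Darcy's law: Q = K · A · i = 0.1030 × 3875 × 0.01850 = 7.382 m³/day.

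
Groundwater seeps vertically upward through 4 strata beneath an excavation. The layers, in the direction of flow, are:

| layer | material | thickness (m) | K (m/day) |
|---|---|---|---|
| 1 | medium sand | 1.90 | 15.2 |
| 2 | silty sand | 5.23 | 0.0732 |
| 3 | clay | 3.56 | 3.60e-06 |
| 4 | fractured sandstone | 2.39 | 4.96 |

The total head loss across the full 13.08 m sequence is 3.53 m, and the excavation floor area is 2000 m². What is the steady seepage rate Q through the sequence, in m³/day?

0.00714

Flow is perpendicular to layering, so the layers act in series and the equivalent K is the thickness-weighted harmonic mean.
Total thickness L = 1.90 + 5.23 + 3.56 + 2.39 = 13.08 m.
Σ(b_i/K_i) = 1.90/15.2 + 5.23/0.0732 + 3.56/3.60e-06 + 2.39/4.96 = 9.890e+05 d.
K_eq = L / Σ(b_i/K_i) = 13.08 / 9.890e+05 = 1.323e-05 m/day.
Q = K_eq · A · (Δh/L) = 1.323e-05 × 2000 × (3.53/13.08) = 0.007139 m³/day.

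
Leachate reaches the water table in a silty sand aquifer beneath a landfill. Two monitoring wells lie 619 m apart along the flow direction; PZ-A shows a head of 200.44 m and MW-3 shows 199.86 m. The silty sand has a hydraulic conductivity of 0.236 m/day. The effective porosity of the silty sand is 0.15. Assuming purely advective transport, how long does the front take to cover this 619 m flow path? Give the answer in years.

1150

Hydraulic gradient i = (200.44 − 199.86) / 619 = 0.58 / 619 = 0.0009370.
Darcy flux q = K · i = 0.2360 × 0.0009370 = 0.0002211 m/day.
Seepage velocity v = q / n_e = 0.0002211 / 0.15 = 0.001474 m/day.
Travel time t = L / v = 619 / 0.001474 = 4.199e+05 days = 1150 years.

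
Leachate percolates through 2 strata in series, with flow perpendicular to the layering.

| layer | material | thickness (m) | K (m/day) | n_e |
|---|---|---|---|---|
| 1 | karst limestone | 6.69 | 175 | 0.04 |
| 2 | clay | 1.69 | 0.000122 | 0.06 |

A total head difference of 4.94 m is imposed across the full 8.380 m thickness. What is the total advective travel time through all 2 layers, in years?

2.83

With flow normal to the layers, continuity requires the same specific discharge q through every layer.
Σ(b_i/K_i) = 6.69/175 + 1.69/0.000122 = 13852 d.
q = Δh / Σ(b_i/K_i) = 4.94 / 13852 = 0.0003566 m/day.
In each layer the seepage velocity is v_i = q/n_i, so the layer transit time is t_i = b_i·n_i / q:
  layer 1 (karst limestone): t_1 = 6.69 × 0.04 / 0.0003566 = 750.4 d
  layer 2 (clay): t_2 = 1.69 × 0.06 / 0.0003566 = 284.3 d
Total t = Σ t_i = 1035 days = 2.833 years.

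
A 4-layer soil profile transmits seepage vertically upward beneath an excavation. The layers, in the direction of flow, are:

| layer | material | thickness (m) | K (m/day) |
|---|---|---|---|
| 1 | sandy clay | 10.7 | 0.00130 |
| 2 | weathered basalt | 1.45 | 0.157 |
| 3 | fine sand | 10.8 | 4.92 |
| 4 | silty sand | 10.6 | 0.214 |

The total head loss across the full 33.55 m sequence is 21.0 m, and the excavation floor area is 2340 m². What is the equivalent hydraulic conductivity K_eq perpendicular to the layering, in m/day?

0.00405

Flow is perpendicular to layering, so the layers act in series and the equivalent K is the thickness-weighted harmonic mean.
Total thickness L = 10.7 + 1.45 + 10.8 + 10.6 = 33.55 m.
Σ(b_i/K_i) = 10.7/0.00130 + 1.45/0.157 + 10.8/4.92 + 10.6/0.214 = 8292 d.
K_eq = L / Σ(b_i/K_i) = 33.55 / 8292 = 0.004046 m/day.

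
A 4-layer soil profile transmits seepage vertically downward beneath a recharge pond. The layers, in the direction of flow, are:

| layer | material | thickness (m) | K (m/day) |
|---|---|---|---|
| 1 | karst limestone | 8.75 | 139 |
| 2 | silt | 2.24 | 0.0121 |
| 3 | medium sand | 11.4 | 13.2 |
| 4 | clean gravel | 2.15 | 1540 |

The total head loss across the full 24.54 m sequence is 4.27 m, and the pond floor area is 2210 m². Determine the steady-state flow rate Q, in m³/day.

Flow is perpendicular to layering, so the layers act in series and the equivalent K is the thickness-weighted harmonic mean.
Total thickness L = 8.75 + 2.24 + 11.4 + 2.15 = 24.54 m.
Σ(b_i/K_i) = 8.75/139 + 2.24/0.0121 + 11.4/13.2 + 2.15/1540 = 186.1 d.
K_eq = L / Σ(b_i/K_i) = 24.54 / 186.1 = 0.1319 m/day.
Q = K_eq · A · (Δh/L) = 0.1319 × 2210 × (4.27/24.54) = 50.72 m³/day.

50.7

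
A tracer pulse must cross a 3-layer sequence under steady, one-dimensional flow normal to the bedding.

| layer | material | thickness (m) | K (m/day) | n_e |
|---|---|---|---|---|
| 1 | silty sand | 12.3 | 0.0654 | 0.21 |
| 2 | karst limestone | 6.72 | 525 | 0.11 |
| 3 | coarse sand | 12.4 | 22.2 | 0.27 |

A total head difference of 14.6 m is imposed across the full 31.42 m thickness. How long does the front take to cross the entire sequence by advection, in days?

86.2

With flow normal to the layers, continuity requires the same specific discharge q through every layer.
Σ(b_i/K_i) = 12.3/0.0654 + 6.72/525 + 12.4/22.2 = 188.6 d.
q = Δh / Σ(b_i/K_i) = 14.6 / 188.6 = 0.07739 m/day.
In each layer the seepage velocity is v_i = q/n_i, so the layer transit time is t_i = b_i·n_i / q:
  layer 1 (silty sand): t_1 = 12.3 × 0.21 / 0.07739 = 33.37 d
  layer 2 (karst limestone): t_2 = 6.72 × 0.11 / 0.07739 = 9.551 d
  layer 3 (coarse sand): t_3 = 12.4 × 0.27 / 0.07739 = 43.26 d
Total t = Σ t_i = 86.18 days.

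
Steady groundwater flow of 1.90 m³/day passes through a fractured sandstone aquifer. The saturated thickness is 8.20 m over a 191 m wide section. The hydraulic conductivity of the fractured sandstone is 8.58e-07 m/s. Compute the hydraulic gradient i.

0.0164

Convert K: 8.58e-07 m/s × 86400 = 0.07413 m/day.
Cross-sectional area A = 191 × 8.20 = 1566 m².
From Q = K·A·i, i = Q / (K·A) = 1.90 / (0.07413 × 1566) = 0.01636.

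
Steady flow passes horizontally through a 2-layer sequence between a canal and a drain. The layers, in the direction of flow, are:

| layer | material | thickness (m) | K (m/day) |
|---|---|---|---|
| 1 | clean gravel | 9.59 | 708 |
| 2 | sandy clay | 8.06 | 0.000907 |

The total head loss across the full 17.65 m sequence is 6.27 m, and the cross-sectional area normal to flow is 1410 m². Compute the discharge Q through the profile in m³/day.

Flow is perpendicular to layering, so the layers act in series and the equivalent K is the thickness-weighted harmonic mean.
Total thickness L = 9.59 + 8.06 = 17.65 m.
Σ(b_i/K_i) = 9.59/708 + 8.06/0.000907 = 8886 d.
K_eq = L / Σ(b_i/K_i) = 17.65 / 8886 = 0.001986 m/day.
Q = K_eq · A · (Δh/L) = 0.001986 × 1410 × (6.27/17.65) = 0.9949 m³/day.

0.995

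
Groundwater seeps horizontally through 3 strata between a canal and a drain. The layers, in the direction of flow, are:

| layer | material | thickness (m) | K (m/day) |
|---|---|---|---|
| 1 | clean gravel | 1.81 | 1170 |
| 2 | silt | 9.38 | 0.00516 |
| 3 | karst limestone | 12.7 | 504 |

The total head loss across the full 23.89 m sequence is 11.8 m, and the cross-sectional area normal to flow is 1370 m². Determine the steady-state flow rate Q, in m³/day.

Flow is perpendicular to layering, so the layers act in series and the equivalent K is the thickness-weighted harmonic mean.
Total thickness L = 1.81 + 9.38 + 12.7 = 23.89 m.
Σ(b_i/K_i) = 1.81/1170 + 9.38/0.00516 + 12.7/504 = 1818 d.
K_eq = L / Σ(b_i/K_i) = 23.89 / 1818 = 0.01314 m/day.
Q = K_eq · A · (Δh/L) = 0.01314 × 1370 × (11.8/23.89) = 8.893 m³/day.

8.89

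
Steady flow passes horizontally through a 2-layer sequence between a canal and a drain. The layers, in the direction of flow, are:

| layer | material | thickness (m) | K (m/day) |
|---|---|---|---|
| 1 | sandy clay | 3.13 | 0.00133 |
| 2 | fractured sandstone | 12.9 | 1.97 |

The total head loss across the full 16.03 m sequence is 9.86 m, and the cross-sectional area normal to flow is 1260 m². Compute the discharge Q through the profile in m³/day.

Flow is perpendicular to layering, so the layers act in series and the equivalent K is the thickness-weighted harmonic mean.
Total thickness L = 3.13 + 12.9 = 16.03 m.
Σ(b_i/K_i) = 3.13/0.00133 + 12.9/1.97 = 2360 d.
K_eq = L / Σ(b_i/K_i) = 16.03 / 2360 = 0.006793 m/day.
Q = K_eq · A · (Δh/L) = 0.006793 × 1260 × (9.86/16.03) = 5.264 m³/day.

5.26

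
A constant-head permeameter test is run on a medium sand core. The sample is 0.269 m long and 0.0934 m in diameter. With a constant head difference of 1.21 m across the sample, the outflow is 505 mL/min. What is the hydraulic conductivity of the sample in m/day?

Cross-sectional area A = π·(d/2)² = π × (0.0934/2)² = 0.006851 m².
Convert discharge: 505 mL/min = 8.417e-06 m³/s.
Darcy's law rearranged: K = Q·L / (A·Δh) = 8.417e-06 × 0.269 / (0.006851 × 1.21) = 0.0002731 m/s = 23.60 m/day.

23.6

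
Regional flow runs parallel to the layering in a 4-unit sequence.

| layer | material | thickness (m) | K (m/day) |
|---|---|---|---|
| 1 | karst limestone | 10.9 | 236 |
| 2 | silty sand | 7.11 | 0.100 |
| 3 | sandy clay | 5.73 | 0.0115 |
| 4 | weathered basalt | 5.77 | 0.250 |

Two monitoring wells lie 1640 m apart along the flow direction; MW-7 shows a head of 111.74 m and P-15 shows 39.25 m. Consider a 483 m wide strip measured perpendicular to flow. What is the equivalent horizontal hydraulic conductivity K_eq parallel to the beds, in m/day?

Flow is parallel to layering, so each bed carries its own Darcy discharge and the transmissivities add.
Σ(K_i·b_i) = 236×10.9 + 0.100×7.11 + 0.0115×5.73 + 0.250×5.77 = 2575 m²/day.
Total thickness b = 29.51 m, so K_eq = Σ(K_i·b_i)/b = 87.25 m/day.

87.2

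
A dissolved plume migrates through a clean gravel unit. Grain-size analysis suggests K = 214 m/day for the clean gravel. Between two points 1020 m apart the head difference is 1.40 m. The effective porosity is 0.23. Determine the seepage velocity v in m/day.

Hydraulic gradient i = Δh / L = 1.40 / 1020 = 0.001373.
Darcy flux q = K · i = 214.0 × 0.001373 = 0.2937 m/day.
Seepage velocity v = q / n_e = 0.2937 / 0.23 = 1.277 m/day.

1.28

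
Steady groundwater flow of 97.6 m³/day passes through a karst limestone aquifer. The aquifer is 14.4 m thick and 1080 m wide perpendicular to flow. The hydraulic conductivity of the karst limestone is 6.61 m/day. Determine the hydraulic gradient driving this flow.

0.000949

Cross-sectional area A = 1080 × 14.4 = 15552 m².
From Q = K·A·i, i = Q / (K·A) = 97.6 / (6.610 × 15552) = 0.0009494.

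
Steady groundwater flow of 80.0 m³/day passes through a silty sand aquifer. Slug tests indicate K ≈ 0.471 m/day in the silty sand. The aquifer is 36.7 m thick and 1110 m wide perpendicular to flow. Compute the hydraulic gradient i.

0.00417

Cross-sectional area A = 1110 × 36.7 = 40737 m².
From Q = K·A·i, i = Q / (K·A) = 80.0 / (0.4710 × 40737) = 0.004169.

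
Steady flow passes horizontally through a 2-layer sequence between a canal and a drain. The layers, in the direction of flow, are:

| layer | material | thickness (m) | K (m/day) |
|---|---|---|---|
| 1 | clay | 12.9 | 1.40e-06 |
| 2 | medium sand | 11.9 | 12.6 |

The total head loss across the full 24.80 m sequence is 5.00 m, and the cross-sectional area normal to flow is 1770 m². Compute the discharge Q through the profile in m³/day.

Flow is perpendicular to layering, so the layers act in series and the equivalent K is the thickness-weighted harmonic mean.
Total thickness L = 12.9 + 11.9 = 24.80 m.
Σ(b_i/K_i) = 12.9/1.40e-06 + 11.9/12.6 = 9.214e+06 d.
K_eq = L / Σ(b_i/K_i) = 24.80 / 9.214e+06 = 2.691e-06 m/day.
Q = K_eq · A · (Δh/L) = 2.691e-06 × 1770 × (5.00/24.80) = 0.0009605 m³/day.

0.000960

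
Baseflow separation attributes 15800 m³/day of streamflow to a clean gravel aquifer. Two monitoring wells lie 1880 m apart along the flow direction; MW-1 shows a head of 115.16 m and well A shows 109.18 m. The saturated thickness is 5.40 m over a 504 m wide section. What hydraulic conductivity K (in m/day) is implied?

1830

Cross-sectional area A = 504 × 5.40 = 2722 m².
Hydraulic gradient i = (115.16 − 109.18) / 1880 = 5.98 / 1880 = 0.003181.
From Q = K·A·i, K = Q / (A·i) = 15800 / (2722 × 0.003181) = 1825 m/day.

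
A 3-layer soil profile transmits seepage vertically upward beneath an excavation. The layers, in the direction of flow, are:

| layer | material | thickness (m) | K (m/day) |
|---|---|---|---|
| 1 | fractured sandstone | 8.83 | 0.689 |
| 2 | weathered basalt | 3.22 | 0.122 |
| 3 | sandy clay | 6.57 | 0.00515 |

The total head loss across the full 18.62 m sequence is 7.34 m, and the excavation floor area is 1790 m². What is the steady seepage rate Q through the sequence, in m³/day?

Flow is perpendicular to layering, so the layers act in series and the equivalent K is the thickness-weighted harmonic mean.
Total thickness L = 8.83 + 3.22 + 6.57 = 18.62 m.
Σ(b_i/K_i) = 8.83/0.689 + 3.22/0.122 + 6.57/0.00515 = 1315 d.
K_eq = L / Σ(b_i/K_i) = 18.62 / 1315 = 0.01416 m/day.
Q = K_eq · A · (Δh/L) = 0.01416 × 1790 × (7.34/18.62) = 9.992 m³/day.

9.99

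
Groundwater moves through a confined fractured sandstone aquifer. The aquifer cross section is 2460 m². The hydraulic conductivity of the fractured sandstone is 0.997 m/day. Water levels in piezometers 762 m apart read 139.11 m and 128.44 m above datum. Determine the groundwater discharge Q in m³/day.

34.3

Hydraulic gradient i = (139.11 − 128.44) / 762 = 10.67 / 762 = 0.01400.
Darcy's law: Q = K · A · i = 0.9970 × 2460 × 0.01400 = 34.34 m³/day.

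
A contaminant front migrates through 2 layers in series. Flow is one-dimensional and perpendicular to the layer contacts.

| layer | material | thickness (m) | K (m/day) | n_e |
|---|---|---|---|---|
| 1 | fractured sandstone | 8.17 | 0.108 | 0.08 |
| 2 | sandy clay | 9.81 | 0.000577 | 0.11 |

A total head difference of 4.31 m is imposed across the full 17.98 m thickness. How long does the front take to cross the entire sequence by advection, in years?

With flow normal to the layers, continuity requires the same specific discharge q through every layer.
Σ(b_i/K_i) = 8.17/0.108 + 9.81/0.000577 = 17077 d.
q = Δh / Σ(b_i/K_i) = 4.31 / 17077 = 0.0002524 m/day.
In each layer the seepage velocity is v_i = q/n_i, so the layer transit time is t_i = b_i·n_i / q:
  layer 1 (fractured sandstone): t_1 = 8.17 × 0.08 / 0.0002524 = 2590 d
  layer 2 (sandy clay): t_2 = 9.81 × 0.11 / 0.0002524 = 4276 d
Total t = Σ t_i = 6865 days = 18.80 years.

18.8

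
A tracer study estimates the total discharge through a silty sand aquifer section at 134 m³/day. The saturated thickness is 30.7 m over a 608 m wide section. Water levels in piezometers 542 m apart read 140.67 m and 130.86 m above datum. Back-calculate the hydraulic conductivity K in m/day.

Cross-sectional area A = 608 × 30.7 = 18666 m².
Hydraulic gradient i = (140.67 − 130.86) / 542 = 9.81 / 542 = 0.01810.
From Q = K·A·i, K = Q / (A·i) = 134 / (18666 × 0.01810) = 0.3966 m/day.

0.397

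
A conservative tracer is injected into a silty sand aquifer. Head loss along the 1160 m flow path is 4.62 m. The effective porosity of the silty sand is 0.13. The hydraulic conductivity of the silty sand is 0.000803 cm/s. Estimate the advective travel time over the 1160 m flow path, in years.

149

Convert K: 0.000803 cm/s × 864 = 0.6938 m/day.
Hydraulic gradient i = Δh / L = 4.62 / 1160 = 0.003983.
Darcy flux q = K · i = 0.6938 × 0.003983 = 0.002763 m/day.
Seepage velocity v = q / n_e = 0.002763 / 0.13 = 0.02126 m/day.
Travel time t = L / v = 1160 / 0.02126 = 54574 days = 149.4 years.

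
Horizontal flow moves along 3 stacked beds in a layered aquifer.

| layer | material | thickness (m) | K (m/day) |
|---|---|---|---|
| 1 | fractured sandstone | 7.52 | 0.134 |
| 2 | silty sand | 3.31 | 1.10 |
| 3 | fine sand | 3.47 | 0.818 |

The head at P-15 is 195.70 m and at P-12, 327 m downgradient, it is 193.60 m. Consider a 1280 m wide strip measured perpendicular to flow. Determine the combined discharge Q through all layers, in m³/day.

Flow is parallel to layering, so each bed carries its own Darcy discharge and the transmissivities add.
Σ(K_i·b_i) = 0.134×7.52 + 1.10×3.31 + 0.818×3.47 = 7.487 m²/day.
Hydraulic gradient i = (195.70 − 193.60) / 327 = 2.1 / 327 = 0.006422.
Q = Σ(K_i·b_i) · W · i = 7.487 × 1280 × 0.006422 = 61.55 m³/day.

61.5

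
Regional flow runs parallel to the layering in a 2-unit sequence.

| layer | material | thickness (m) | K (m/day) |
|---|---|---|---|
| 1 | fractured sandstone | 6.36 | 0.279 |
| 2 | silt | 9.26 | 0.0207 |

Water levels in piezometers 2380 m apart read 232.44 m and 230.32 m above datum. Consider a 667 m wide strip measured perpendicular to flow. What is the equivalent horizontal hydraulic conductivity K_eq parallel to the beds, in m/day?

0.126

Flow is parallel to layering, so each bed carries its own Darcy discharge and the transmissivities add.
Σ(K_i·b_i) = 0.279×6.36 + 0.0207×9.26 = 1.966 m²/day.
Total thickness b = 15.62 m, so K_eq = Σ(K_i·b_i)/b = 0.1259 m/day.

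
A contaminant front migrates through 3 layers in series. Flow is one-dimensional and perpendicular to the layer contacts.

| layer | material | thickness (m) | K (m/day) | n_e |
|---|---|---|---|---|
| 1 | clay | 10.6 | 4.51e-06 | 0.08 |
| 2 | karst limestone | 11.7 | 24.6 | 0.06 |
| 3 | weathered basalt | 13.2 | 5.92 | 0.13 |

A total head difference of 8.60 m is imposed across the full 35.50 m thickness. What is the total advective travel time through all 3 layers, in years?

2440

With flow normal to the layers, continuity requires the same specific discharge q through every layer.
Σ(b_i/K_i) = 10.6/4.51e-06 + 11.7/24.6 + 13.2/5.92 = 2.350e+06 d.
q = Δh / Σ(b_i/K_i) = 8.60 / 2.350e+06 = 3.659e-06 m/day.
In each layer the seepage velocity is v_i = q/n_i, so the layer transit time is t_i = b_i·n_i / q:
  layer 1 (clay): t_1 = 10.6 × 0.08 / 3.659e-06 = 2.318e+05 d
  layer 2 (karst limestone): t_2 = 11.7 × 0.06 / 3.659e-06 = 1.919e+05 d
  layer 3 (weathered basalt): t_3 = 13.2 × 0.13 / 3.659e-06 = 4.690e+05 d
Total t = Σ t_i = 8.926e+05 days = 2444 years.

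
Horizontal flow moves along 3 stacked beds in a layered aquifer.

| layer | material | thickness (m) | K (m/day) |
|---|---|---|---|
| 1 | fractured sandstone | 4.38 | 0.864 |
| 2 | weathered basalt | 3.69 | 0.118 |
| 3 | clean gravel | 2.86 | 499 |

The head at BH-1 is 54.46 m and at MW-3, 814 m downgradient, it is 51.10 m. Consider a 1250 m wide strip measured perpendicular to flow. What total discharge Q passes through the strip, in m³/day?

Flow is parallel to layering, so each bed carries its own Darcy discharge and the transmissivities add.
Σ(K_i·b_i) = 0.864×4.38 + 0.118×3.69 + 499×2.86 = 1431 m²/day.
Hydraulic gradient i = (54.46 − 51.10) / 814 = 3.36 / 814 = 0.004128.
Q = Σ(K_i·b_i) · W · i = 1431 × 1250 × 0.004128 = 7385 m³/day.

7390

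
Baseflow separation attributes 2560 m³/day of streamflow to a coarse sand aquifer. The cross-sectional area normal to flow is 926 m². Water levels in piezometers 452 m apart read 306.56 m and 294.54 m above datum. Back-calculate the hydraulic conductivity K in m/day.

Hydraulic gradient i = (306.56 − 294.54) / 452 = 12.02 / 452 = 0.02659.
From Q = K·A·i, K = Q / (A·i) = 2560 / (926.0 × 0.02659) = 104.0 m/day.

104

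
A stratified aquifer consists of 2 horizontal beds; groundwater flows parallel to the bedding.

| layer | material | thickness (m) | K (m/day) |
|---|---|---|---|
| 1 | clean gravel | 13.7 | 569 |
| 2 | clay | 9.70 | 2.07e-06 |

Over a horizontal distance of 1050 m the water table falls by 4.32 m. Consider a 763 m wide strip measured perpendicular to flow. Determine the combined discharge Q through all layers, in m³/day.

24500

Flow is parallel to layering, so each bed carries its own Darcy discharge and the transmissivities add.
Σ(K_i·b_i) = 569×13.7 + 2.07e-06×9.70 = 7795 m²/day.
Hydraulic gradient i = Δh / L = 4.32 / 1050 = 0.004114.
Q = Σ(K_i·b_i) · W · i = 7795 × 763 × 0.004114 = 24471 m³/day.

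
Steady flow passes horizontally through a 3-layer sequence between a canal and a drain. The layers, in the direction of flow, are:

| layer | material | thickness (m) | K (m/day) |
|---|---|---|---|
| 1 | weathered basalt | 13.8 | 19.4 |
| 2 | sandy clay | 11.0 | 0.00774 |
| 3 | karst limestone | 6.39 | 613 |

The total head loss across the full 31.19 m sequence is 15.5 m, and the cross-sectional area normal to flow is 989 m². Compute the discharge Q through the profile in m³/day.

10.8

Flow is perpendicular to layering, so the layers act in series and the equivalent K is the thickness-weighted harmonic mean.
Total thickness L = 13.8 + 11.0 + 6.39 = 31.19 m.
Σ(b_i/K_i) = 13.8/19.4 + 11.0/0.00774 + 6.39/613 = 1422 d.
K_eq = L / Σ(b_i/K_i) = 31.19 / 1422 = 0.02194 m/day.
Q = K_eq · A · (Δh/L) = 0.02194 × 989 × (15.5/31.19) = 10.78 m³/day.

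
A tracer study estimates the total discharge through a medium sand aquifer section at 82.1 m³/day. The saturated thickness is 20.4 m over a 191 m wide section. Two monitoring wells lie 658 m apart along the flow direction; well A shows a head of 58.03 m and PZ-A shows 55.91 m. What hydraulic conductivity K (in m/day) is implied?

Cross-sectional area A = 191 × 20.4 = 3896 m².
Hydraulic gradient i = (58.03 − 55.91) / 658 = 2.12 / 658 = 0.003222.
From Q = K·A·i, K = Q / (A·i) = 82.1 / (3896 × 0.003222) = 6.540 m/day.

6.54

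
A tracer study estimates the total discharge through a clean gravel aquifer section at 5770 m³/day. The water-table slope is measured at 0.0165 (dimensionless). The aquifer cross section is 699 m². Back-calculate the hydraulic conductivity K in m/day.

Hydraulic gradient i = 0.0165.
From Q = K·A·i, K = Q / (A·i) = 5770 / (699.0 × 0.01650) = 500.3 m/day.

500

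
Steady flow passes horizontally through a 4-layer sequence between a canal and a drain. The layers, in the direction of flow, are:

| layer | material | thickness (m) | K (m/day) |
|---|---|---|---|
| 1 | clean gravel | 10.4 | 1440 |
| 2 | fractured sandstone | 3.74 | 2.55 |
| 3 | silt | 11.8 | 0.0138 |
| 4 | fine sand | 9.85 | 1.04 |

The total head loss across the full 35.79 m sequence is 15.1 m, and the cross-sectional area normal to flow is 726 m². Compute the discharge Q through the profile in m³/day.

Flow is perpendicular to layering, so the layers act in series and the equivalent K is the thickness-weighted harmonic mean.
Total thickness L = 10.4 + 3.74 + 11.8 + 9.85 = 35.79 m.
Σ(b_i/K_i) = 10.4/1440 + 3.74/2.55 + 11.8/0.0138 + 9.85/1.04 = 866.0 d.
K_eq = L / Σ(b_i/K_i) = 35.79 / 866.0 = 0.04133 m/day.
Q = K_eq · A · (Δh/L) = 0.04133 × 726 × (15.1/35.79) = 12.66 m³/day.

12.7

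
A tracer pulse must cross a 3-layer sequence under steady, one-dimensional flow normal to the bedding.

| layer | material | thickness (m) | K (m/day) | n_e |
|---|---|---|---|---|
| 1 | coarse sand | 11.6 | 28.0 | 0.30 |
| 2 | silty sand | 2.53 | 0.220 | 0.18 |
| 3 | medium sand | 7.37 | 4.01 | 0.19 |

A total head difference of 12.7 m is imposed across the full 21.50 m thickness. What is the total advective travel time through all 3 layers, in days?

With flow normal to the layers, continuity requires the same specific discharge q through every layer.
Σ(b_i/K_i) = 11.6/28.0 + 2.53/0.220 + 7.37/4.01 = 13.75 d.
q = Δh / Σ(b_i/K_i) = 12.7 / 13.75 = 0.9235 m/day.
In each layer the seepage velocity is v_i = q/n_i, so the layer transit time is t_i = b_i·n_i / q:
  layer 1 (coarse sand): t_1 = 11.6 × 0.30 / 0.9235 = 3.768 d
  layer 2 (silty sand): t_2 = 2.53 × 0.18 / 0.9235 = 0.4931 d
  layer 3 (medium sand): t_3 = 7.37 × 0.19 / 0.9235 = 1.516 d
Total t = Σ t_i = 5.778 days.

5.78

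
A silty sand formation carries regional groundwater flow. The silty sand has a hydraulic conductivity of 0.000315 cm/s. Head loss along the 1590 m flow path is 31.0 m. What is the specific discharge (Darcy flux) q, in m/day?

Convert K: 0.000315 cm/s × 864 = 0.2722 m/day.
Hydraulic gradient i = Δh / L = 31.0 / 1590 = 0.01950.
Specific discharge q = K · i = 0.2722 × 0.01950 = 0.005306 m/day.

0.00531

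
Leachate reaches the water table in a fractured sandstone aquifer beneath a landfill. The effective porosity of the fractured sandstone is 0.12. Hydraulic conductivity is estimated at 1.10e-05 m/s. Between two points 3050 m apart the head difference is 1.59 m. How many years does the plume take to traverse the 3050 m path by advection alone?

2020

Convert K: 1.10e-05 m/s × 86400 = 0.9504 m/day.
Hydraulic gradient i = Δh / L = 1.59 / 3050 = 0.0005213.
Darcy flux q = K · i = 0.9504 × 0.0005213 = 0.0004955 m/day.
Seepage velocity v = q / n_e = 0.0004955 / 0.12 = 0.004129 m/day.
Travel time t = L / v = 3050 / 0.004129 = 7.387e+05 days = 2022 years.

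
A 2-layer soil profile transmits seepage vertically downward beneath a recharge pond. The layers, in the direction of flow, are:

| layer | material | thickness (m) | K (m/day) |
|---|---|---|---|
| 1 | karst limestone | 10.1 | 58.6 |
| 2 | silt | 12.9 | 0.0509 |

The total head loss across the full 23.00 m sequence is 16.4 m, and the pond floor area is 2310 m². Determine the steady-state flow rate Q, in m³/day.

Flow is perpendicular to layering, so the layers act in series and the equivalent K is the thickness-weighted harmonic mean.
Total thickness L = 10.1 + 12.9 = 23.00 m.
Σ(b_i/K_i) = 10.1/58.6 + 12.9/0.0509 = 253.6 d.
K_eq = L / Σ(b_i/K_i) = 23.00 / 253.6 = 0.09069 m/day.
Q = K_eq · A · (Δh/L) = 0.09069 × 2310 × (16.4/23.00) = 149.4 m³/day.

149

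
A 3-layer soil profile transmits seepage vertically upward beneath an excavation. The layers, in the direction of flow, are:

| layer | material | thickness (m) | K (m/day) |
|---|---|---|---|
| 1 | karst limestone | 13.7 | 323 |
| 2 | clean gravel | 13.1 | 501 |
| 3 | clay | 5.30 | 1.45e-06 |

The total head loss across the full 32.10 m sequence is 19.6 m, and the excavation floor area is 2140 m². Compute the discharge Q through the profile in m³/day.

0.0115

Flow is perpendicular to layering, so the layers act in series and the equivalent K is the thickness-weighted harmonic mean.
Total thickness L = 13.7 + 13.1 + 5.30 = 32.10 m.
Σ(b_i/K_i) = 13.7/323 + 13.1/501 + 5.30/1.45e-06 = 3.655e+06 d.
K_eq = L / Σ(b_i/K_i) = 32.10 / 3.655e+06 = 8.782e-06 m/day.
Q = K_eq · A · (Δh/L) = 8.782e-06 × 2140 × (19.6/32.10) = 0.01148 m³/day.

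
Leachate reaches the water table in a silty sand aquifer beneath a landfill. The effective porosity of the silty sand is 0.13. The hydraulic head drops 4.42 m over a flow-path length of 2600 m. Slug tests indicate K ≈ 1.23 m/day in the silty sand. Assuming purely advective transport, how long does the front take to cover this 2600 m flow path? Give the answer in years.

Hydraulic gradient i = Δh / L = 4.42 / 2600 = 0.001700.
Darcy flux q = K · i = 1.230 × 0.001700 = 0.002091 m/day.
Seepage velocity v = q / n_e = 0.002091 / 0.13 = 0.01608 m/day.
Travel time t = L / v = 2600 / 0.01608 = 1.616e+05 days = 442.6 years.

443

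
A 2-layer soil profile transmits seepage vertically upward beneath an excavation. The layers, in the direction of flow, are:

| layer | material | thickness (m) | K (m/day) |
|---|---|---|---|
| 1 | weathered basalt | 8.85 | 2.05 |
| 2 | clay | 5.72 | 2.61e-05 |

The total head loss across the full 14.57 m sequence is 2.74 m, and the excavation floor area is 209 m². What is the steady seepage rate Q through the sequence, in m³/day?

0.00261

Flow is perpendicular to layering, so the layers act in series and the equivalent K is the thickness-weighted harmonic mean.
Total thickness L = 8.85 + 5.72 = 14.57 m.
Σ(b_i/K_i) = 8.85/2.05 + 5.72/2.61e-05 = 2.192e+05 d.
K_eq = L / Σ(b_i/K_i) = 14.57 / 2.192e+05 = 6.648e-05 m/day.
Q = K_eq · A · (Δh/L) = 6.648e-05 × 209 × (2.74/14.57) = 0.002613 m³/day.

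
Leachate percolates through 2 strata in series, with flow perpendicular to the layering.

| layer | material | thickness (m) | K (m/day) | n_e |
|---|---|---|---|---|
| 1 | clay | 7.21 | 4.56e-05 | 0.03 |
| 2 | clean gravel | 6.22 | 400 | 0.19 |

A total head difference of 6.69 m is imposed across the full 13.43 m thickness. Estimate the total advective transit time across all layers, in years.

90.5

With flow normal to the layers, continuity requires the same specific discharge q through every layer.
Σ(b_i/K_i) = 7.21/4.56e-05 + 6.22/400 = 1.581e+05 d.
q = Δh / Σ(b_i/K_i) = 6.69 / 1.581e+05 = 4.231e-05 m/day.
In each layer the seepage velocity is v_i = q/n_i, so the layer transit time is t_i = b_i·n_i / q:
  layer 1 (clay): t_1 = 7.21 × 0.03 / 4.231e-05 = 5112 d
  layer 2 (clean gravel): t_2 = 6.22 × 0.19 / 4.231e-05 = 27931 d
Total t = Σ t_i = 33043 days = 90.47 years.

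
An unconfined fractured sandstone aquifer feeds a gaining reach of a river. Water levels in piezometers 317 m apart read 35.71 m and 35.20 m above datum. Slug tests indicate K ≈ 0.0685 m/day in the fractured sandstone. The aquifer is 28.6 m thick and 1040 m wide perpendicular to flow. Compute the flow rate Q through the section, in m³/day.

3.28

Cross-sectional area A = 1040 × 28.6 = 29744 m².
Hydraulic gradient i = (35.71 − 35.20) / 317 = 0.51 / 317 = 0.001609.
Darcy's law: Q = K · A · i = 0.06850 × 29744 × 0.001609 = 3.278 m³/day.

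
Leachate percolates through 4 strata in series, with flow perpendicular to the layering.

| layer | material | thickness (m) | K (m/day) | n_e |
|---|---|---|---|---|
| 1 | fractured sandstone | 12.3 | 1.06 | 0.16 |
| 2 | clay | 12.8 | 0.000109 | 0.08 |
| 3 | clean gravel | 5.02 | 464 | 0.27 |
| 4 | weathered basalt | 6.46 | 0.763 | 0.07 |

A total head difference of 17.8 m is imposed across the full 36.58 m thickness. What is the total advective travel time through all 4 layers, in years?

86.7

With flow normal to the layers, continuity requires the same specific discharge q through every layer.
Σ(b_i/K_i) = 12.3/1.06 + 12.8/0.000109 + 5.02/464 + 6.46/0.763 = 1.175e+05 d.
q = Δh / Σ(b_i/K_i) = 17.8 / 1.175e+05 = 0.0001516 m/day.
In each layer the seepage velocity is v_i = q/n_i, so the layer transit time is t_i = b_i·n_i / q:
  layer 1 (fractured sandstone): t_1 = 12.3 × 0.16 / 0.0001516 = 12986 d
  layer 2 (clay): t_2 = 12.8 × 0.08 / 0.0001516 = 6757 d
  layer 3 (clean gravel): t_3 = 5.02 × 0.27 / 0.0001516 = 8943 d
  layer 4 (weathered basalt): t_4 = 6.46 × 0.07 / 0.0001516 = 2984 d
Total t = Σ t_i = 31670 days = 86.71 years.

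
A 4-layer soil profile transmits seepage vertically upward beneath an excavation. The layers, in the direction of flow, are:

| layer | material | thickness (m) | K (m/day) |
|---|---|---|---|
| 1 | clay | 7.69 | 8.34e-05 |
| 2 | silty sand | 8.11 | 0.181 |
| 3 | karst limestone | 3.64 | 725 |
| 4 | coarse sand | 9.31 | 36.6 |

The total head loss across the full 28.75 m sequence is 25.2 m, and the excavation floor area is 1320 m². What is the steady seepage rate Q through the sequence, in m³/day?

Flow is perpendicular to layering, so the layers act in series and the equivalent K is the thickness-weighted harmonic mean.
Total thickness L = 7.69 + 8.11 + 3.64 + 9.31 = 28.75 m.
Σ(b_i/K_i) = 7.69/8.34e-05 + 8.11/0.181 + 3.64/725 + 9.31/36.6 = 92251 d.
K_eq = L / Σ(b_i/K_i) = 28.75 / 92251 = 0.0003116 m/day.
Q = K_eq · A · (Δh/L) = 0.0003116 × 1320 × (25.2/28.75) = 0.3606 m³/day.

0.361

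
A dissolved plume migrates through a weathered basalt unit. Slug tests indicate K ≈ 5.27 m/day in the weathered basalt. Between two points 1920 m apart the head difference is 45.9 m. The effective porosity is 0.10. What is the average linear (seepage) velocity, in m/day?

Hydraulic gradient i = Δh / L = 45.9 / 1920 = 0.02391.
Darcy flux q = K · i = 5.270 × 0.02391 = 0.1260 m/day.
Seepage velocity v = q / n_e = 0.1260 / 0.10 = 1.260 m/day.

1.26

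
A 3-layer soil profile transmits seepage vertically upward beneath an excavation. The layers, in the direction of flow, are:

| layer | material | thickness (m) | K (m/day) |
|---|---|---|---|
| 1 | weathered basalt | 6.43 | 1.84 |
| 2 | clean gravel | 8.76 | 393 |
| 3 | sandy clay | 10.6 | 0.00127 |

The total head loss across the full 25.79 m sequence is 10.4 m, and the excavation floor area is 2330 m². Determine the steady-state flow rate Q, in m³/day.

2.90

Flow is perpendicular to layering, so the layers act in series and the equivalent K is the thickness-weighted harmonic mean.
Total thickness L = 6.43 + 8.76 + 10.6 = 25.79 m.
Σ(b_i/K_i) = 6.43/1.84 + 8.76/393 + 10.6/0.00127 = 8350 d.
K_eq = L / Σ(b_i/K_i) = 25.79 / 8350 = 0.003089 m/day.
Q = K_eq · A · (Δh/L) = 0.003089 × 2330 × (10.4/25.79) = 2.902 m³/day.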